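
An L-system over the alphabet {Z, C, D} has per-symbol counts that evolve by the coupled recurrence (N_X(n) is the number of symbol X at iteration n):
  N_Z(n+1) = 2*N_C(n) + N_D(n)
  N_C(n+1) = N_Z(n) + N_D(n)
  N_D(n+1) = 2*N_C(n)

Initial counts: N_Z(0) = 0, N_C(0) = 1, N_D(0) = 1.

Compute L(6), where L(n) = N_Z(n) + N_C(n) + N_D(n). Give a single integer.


Step 0: N_Z=0, N_C=1, N_D=1, L=2
Step 1: N_Z=3, N_C=1, N_D=2, L=6
Step 2: N_Z=4, N_C=5, N_D=2, L=11
Step 3: N_Z=12, N_C=6, N_D=10, L=28
Step 4: N_Z=22, N_C=22, N_D=12, L=56
Step 5: N_Z=56, N_C=34, N_D=44, L=134
Step 6: N_Z=112, N_C=100, N_D=68, L=280

Answer: 280


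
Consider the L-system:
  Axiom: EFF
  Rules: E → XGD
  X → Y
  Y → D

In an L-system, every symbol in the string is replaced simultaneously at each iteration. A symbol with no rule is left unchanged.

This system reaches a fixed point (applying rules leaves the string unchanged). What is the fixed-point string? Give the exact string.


Step 0: EFF
Step 1: XGDFF
Step 2: YGDFF
Step 3: DGDFF
Step 4: DGDFF  (unchanged — fixed point at step 3)

Answer: DGDFF


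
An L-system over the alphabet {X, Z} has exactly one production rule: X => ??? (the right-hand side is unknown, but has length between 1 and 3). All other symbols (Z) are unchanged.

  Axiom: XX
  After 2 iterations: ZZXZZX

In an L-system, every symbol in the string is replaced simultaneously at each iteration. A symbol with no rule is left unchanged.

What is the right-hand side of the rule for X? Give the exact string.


Trying X => ZX:
  Step 0: XX
  Step 1: ZXZX
  Step 2: ZZXZZX
Matches the given result.

Answer: ZX


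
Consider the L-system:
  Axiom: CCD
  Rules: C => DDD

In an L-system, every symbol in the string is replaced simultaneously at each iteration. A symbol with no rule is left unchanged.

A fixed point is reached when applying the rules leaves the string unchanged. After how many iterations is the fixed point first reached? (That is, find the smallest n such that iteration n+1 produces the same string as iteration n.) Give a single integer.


Answer: 1

Derivation:
Step 0: CCD
Step 1: DDDDDDD
Step 2: DDDDDDD  (unchanged — fixed point at step 1)


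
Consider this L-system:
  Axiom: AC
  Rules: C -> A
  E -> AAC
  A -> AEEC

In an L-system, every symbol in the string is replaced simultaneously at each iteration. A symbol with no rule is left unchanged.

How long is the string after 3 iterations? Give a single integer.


Answer: 44

Derivation:
Step 0: length = 2
Step 1: length = 5
Step 2: length = 15
Step 3: length = 44


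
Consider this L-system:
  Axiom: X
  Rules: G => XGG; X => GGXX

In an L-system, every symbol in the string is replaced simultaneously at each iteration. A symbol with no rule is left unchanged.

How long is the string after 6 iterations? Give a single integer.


Step 0: length = 1
Step 1: length = 4
Step 2: length = 14
Step 3: length = 48
Step 4: length = 164
Step 5: length = 560
Step 6: length = 1912

Answer: 1912


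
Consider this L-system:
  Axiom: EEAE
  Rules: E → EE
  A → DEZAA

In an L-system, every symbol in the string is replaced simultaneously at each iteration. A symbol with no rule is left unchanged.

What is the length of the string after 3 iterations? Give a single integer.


Answer: 58

Derivation:
Step 0: length = 4
Step 1: length = 11
Step 2: length = 26
Step 3: length = 58


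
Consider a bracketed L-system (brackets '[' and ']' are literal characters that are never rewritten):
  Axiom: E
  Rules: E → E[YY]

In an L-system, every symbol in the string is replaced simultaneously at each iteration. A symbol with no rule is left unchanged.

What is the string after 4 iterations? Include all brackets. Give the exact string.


Answer: E[YY][YY][YY][YY]

Derivation:
Step 0: E
Step 1: E[YY]
Step 2: E[YY][YY]
Step 3: E[YY][YY][YY]
Step 4: E[YY][YY][YY][YY]


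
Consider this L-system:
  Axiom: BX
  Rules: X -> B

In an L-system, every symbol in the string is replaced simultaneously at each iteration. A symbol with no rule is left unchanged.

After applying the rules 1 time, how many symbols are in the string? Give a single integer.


Answer: 2

Derivation:
Step 0: length = 2
Step 1: length = 2


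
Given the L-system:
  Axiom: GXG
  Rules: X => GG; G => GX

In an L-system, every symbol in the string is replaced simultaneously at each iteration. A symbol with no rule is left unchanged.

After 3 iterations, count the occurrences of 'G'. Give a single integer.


Step 0: GXG  (2 'G')
Step 1: GXGGGX  (4 'G')
Step 2: GXGGGXGXGXGG  (8 'G')
Step 3: GXGGGXGXGXGGGXGGGXGGGXGX  (16 'G')

Answer: 16


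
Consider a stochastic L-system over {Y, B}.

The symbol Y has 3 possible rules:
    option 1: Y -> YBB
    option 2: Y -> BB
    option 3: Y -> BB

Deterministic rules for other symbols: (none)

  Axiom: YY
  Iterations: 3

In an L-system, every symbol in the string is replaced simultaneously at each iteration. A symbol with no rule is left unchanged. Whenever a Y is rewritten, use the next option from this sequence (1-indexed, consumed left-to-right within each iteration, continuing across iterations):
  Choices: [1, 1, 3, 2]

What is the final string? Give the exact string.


Answer: BBBBBBBB

Derivation:
Step 0: YY
Step 1: YBBYBB  (used choices [1, 1])
Step 2: BBBBBBBB  (used choices [3, 2])
Step 3: BBBBBBBB  (used choices [])


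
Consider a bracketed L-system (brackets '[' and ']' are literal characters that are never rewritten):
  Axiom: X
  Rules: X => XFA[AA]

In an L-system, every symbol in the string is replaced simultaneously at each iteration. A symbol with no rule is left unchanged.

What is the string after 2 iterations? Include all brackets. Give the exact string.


Answer: XFA[AA]FA[AA]

Derivation:
Step 0: X
Step 1: XFA[AA]
Step 2: XFA[AA]FA[AA]


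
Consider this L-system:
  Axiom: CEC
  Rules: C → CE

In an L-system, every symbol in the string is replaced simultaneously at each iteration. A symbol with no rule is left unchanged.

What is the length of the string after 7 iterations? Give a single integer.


Answer: 17

Derivation:
Step 0: length = 3
Step 1: length = 5
Step 2: length = 7
Step 3: length = 9
Step 4: length = 11
Step 5: length = 13
Step 6: length = 15
Step 7: length = 17


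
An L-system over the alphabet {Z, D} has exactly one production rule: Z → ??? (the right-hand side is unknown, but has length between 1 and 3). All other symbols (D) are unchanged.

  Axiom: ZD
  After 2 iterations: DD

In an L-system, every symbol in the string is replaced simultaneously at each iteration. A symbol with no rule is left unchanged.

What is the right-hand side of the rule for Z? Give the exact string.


Trying Z → D:
  Step 0: ZD
  Step 1: DD
  Step 2: DD
Matches the given result.

Answer: D


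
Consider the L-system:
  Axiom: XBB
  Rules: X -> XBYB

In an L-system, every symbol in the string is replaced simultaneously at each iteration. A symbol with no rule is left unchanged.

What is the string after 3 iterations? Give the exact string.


Step 0: XBB
Step 1: XBYBBB
Step 2: XBYBBYBBB
Step 3: XBYBBYBBYBBB

Answer: XBYBBYBBYBBB


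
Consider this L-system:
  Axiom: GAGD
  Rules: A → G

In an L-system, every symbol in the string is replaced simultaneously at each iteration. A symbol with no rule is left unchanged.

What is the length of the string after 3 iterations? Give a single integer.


Answer: 4

Derivation:
Step 0: length = 4
Step 1: length = 4
Step 2: length = 4
Step 3: length = 4


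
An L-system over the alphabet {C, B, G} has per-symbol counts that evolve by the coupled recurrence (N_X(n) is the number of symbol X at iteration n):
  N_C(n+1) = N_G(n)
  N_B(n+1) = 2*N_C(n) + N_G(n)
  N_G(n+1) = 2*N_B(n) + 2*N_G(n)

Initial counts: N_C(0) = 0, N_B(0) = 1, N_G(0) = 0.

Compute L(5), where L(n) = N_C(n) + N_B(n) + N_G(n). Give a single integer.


Answer: 224

Derivation:
Step 0: N_C=0, N_B=1, N_G=0, L=1
Step 1: N_C=0, N_B=0, N_G=2, L=2
Step 2: N_C=2, N_B=2, N_G=4, L=8
Step 3: N_C=4, N_B=8, N_G=12, L=24
Step 4: N_C=12, N_B=20, N_G=40, L=72
Step 5: N_C=40, N_B=64, N_G=120, L=224


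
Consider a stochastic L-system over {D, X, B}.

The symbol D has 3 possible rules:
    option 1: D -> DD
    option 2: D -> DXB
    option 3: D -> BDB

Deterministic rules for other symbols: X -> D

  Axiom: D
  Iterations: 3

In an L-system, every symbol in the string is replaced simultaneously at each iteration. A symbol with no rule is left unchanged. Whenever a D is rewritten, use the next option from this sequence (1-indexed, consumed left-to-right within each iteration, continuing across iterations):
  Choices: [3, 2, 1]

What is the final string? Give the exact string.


Step 0: D
Step 1: BDB  (used choices [3])
Step 2: BDXBB  (used choices [2])
Step 3: BDDDBB  (used choices [1])

Answer: BDDDBB


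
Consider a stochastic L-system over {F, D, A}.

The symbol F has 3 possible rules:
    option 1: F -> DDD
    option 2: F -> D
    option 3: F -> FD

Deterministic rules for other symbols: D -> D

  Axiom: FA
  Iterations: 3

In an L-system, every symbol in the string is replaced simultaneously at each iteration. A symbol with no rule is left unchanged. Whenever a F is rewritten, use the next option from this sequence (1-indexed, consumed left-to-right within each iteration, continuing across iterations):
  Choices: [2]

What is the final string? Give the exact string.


Step 0: FA
Step 1: DA  (used choices [2])
Step 2: DA  (used choices [])
Step 3: DA  (used choices [])

Answer: DA


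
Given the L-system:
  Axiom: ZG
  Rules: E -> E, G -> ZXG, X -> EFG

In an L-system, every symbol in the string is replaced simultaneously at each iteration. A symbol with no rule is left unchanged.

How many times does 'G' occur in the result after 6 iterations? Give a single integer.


Answer: 13

Derivation:
Step 0: ZG  (1 'G')
Step 1: ZZXG  (1 'G')
Step 2: ZZEFGZXG  (2 'G')
Step 3: ZZEFZXGZEFGZXG  (3 'G')
Step 4: ZZEFZEFGZXGZEFZXGZEFGZXG  (5 'G')
Step 5: ZZEFZEFZXGZEFGZXGZEFZEFGZXGZEFZXGZEFGZXG  (8 'G')
Step 6: ZZEFZEFZEFGZXGZEFZXGZEFGZXGZEFZEFZXGZEFGZXGZEFZEFGZXGZEFZXGZEFGZXG  (13 'G')


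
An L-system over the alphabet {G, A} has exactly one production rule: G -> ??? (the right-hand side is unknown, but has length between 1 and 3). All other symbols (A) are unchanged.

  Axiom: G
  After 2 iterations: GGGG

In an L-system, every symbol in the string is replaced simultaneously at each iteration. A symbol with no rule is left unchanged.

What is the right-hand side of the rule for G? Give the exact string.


Trying G -> GG:
  Step 0: G
  Step 1: GG
  Step 2: GGGG
Matches the given result.

Answer: GG


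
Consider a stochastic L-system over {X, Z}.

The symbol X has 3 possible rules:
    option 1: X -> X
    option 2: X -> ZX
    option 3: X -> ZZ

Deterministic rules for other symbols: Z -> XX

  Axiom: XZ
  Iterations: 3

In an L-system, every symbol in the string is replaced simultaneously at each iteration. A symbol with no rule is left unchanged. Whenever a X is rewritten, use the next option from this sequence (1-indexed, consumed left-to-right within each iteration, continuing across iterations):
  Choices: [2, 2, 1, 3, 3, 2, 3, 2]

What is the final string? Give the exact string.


Answer: ZZZXXXZZZXXXXX

Derivation:
Step 0: XZ
Step 1: ZXXX  (used choices [2])
Step 2: XXZXXZZ  (used choices [2, 1, 3])
Step 3: ZZZXXXZZZXXXXX  (used choices [3, 2, 3, 2])


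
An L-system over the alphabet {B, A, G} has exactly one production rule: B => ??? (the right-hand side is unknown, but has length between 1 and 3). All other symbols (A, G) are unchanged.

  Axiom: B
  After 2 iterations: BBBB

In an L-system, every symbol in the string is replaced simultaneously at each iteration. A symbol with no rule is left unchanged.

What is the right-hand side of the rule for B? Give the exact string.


Answer: BB

Derivation:
Trying B => BB:
  Step 0: B
  Step 1: BB
  Step 2: BBBB
Matches the given result.


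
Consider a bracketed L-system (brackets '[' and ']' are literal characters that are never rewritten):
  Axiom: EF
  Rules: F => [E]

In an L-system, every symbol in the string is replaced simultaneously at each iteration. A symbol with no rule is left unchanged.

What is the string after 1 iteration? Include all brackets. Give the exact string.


Answer: E[E]

Derivation:
Step 0: EF
Step 1: E[E]


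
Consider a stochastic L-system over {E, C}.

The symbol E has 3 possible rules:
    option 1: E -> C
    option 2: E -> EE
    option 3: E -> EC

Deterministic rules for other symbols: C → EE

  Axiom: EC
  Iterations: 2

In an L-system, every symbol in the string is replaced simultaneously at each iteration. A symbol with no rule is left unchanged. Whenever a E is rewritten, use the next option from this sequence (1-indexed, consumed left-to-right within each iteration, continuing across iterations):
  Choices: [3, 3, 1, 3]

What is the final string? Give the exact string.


Step 0: EC
Step 1: ECEE  (used choices [3])
Step 2: ECEECEC  (used choices [3, 1, 3])

Answer: ECEECEC


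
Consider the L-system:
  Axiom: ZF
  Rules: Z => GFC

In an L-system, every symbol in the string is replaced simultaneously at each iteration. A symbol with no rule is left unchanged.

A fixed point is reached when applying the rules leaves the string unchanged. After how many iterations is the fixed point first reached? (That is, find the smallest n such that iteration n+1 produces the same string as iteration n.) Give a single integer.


Step 0: ZF
Step 1: GFCF
Step 2: GFCF  (unchanged — fixed point at step 1)

Answer: 1


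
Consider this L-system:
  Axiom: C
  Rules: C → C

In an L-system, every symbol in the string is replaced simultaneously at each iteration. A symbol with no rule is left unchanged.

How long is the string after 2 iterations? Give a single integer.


Step 0: length = 1
Step 1: length = 1
Step 2: length = 1

Answer: 1


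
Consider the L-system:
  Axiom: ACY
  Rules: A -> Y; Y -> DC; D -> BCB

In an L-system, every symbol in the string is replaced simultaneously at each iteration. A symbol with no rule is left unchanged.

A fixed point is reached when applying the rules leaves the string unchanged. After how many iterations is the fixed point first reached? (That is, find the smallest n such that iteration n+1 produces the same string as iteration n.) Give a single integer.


Step 0: ACY
Step 1: YCDC
Step 2: DCCBCBC
Step 3: BCBCCBCBC
Step 4: BCBCCBCBC  (unchanged — fixed point at step 3)

Answer: 3


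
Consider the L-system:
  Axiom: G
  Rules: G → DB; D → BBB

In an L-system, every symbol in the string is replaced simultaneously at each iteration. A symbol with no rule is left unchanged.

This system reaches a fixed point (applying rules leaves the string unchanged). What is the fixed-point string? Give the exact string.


Step 0: G
Step 1: DB
Step 2: BBBB
Step 3: BBBB  (unchanged — fixed point at step 2)

Answer: BBBB


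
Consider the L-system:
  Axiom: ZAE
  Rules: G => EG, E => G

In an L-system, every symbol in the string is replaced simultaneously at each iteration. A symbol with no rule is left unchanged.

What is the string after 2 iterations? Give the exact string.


Step 0: ZAE
Step 1: ZAG
Step 2: ZAEG

Answer: ZAEG


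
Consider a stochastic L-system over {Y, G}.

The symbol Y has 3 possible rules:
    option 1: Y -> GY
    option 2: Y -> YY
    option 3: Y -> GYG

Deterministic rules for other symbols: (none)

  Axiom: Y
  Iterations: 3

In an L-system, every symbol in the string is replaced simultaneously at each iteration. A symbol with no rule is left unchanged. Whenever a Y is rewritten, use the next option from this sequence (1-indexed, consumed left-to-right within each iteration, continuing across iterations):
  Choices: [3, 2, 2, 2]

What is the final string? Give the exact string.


Answer: GYYYYG

Derivation:
Step 0: Y
Step 1: GYG  (used choices [3])
Step 2: GYYG  (used choices [2])
Step 3: GYYYYG  (used choices [2, 2])


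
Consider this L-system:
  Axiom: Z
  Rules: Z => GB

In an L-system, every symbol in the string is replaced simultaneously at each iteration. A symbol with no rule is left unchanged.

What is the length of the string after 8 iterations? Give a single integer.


Answer: 2

Derivation:
Step 0: length = 1
Step 1: length = 2
Step 2: length = 2
Step 3: length = 2
Step 4: length = 2
Step 5: length = 2
Step 6: length = 2
Step 7: length = 2
Step 8: length = 2


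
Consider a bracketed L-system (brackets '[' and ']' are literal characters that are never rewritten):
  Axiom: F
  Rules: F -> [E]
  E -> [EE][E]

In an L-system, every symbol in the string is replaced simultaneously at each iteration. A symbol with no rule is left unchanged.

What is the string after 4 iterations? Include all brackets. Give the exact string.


Answer: [[[[EE][E][EE][E]][[EE][E]][[EE][E][EE][E]][[EE][E]]][[[EE][E][EE][E]][[EE][E]]]]

Derivation:
Step 0: F
Step 1: [E]
Step 2: [[EE][E]]
Step 3: [[[EE][E][EE][E]][[EE][E]]]
Step 4: [[[[EE][E][EE][E]][[EE][E]][[EE][E][EE][E]][[EE][E]]][[[EE][E][EE][E]][[EE][E]]]]


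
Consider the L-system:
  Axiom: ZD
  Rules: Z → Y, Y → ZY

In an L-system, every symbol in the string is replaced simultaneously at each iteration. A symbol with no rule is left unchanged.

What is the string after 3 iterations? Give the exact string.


Answer: YZYD

Derivation:
Step 0: ZD
Step 1: YD
Step 2: ZYD
Step 3: YZYD


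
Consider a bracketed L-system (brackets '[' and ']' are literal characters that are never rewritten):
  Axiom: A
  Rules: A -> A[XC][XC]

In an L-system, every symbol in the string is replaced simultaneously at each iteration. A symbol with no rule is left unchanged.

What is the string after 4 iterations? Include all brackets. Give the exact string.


Step 0: A
Step 1: A[XC][XC]
Step 2: A[XC][XC][XC][XC]
Step 3: A[XC][XC][XC][XC][XC][XC]
Step 4: A[XC][XC][XC][XC][XC][XC][XC][XC]

Answer: A[XC][XC][XC][XC][XC][XC][XC][XC]


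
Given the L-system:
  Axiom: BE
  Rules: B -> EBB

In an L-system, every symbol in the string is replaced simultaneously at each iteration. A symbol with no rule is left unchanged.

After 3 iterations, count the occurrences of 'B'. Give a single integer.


Step 0: BE  (1 'B')
Step 1: EBBE  (2 'B')
Step 2: EEBBEBBE  (4 'B')
Step 3: EEEBBEBBEEBBEBBE  (8 'B')

Answer: 8


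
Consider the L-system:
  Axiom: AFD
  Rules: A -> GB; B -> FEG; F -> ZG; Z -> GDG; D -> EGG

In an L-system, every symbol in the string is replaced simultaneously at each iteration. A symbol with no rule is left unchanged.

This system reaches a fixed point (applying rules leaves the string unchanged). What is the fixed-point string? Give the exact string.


Step 0: AFD
Step 1: GBZGEGG
Step 2: GFEGGDGGEGG
Step 3: GZGEGGEGGGGEGG
Step 4: GGDGGEGGEGGGGEGG
Step 5: GGEGGGGEGGEGGGGEGG
Step 6: GGEGGGGEGGEGGGGEGG  (unchanged — fixed point at step 5)

Answer: GGEGGGGEGGEGGGGEGG


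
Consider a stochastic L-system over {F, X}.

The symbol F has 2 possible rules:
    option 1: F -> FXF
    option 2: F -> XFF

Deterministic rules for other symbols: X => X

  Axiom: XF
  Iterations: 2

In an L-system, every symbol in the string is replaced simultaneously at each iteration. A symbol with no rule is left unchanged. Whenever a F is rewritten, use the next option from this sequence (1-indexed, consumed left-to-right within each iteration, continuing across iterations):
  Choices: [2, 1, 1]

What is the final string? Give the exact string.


Answer: XXFXFFXF

Derivation:
Step 0: XF
Step 1: XXFF  (used choices [2])
Step 2: XXFXFFXF  (used choices [1, 1])


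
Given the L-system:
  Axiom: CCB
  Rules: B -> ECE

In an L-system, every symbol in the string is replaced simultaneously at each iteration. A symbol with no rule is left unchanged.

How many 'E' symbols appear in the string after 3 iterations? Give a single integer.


Answer: 2

Derivation:
Step 0: CCB  (0 'E')
Step 1: CCECE  (2 'E')
Step 2: CCECE  (2 'E')
Step 3: CCECE  (2 'E')


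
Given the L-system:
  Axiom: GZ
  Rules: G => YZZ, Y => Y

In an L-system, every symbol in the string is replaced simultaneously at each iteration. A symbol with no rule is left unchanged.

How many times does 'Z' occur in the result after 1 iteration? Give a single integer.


Step 0: GZ  (1 'Z')
Step 1: YZZZ  (3 'Z')

Answer: 3


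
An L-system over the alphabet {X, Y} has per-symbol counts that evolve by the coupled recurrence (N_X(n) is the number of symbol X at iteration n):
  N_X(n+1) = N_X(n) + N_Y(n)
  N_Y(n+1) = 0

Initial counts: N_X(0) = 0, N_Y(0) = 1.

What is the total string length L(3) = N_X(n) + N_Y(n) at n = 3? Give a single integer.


Answer: 1

Derivation:
Step 0: N_X=0, N_Y=1, L=1
Step 1: N_X=1, N_Y=0, L=1
Step 2: N_X=1, N_Y=0, L=1
Step 3: N_X=1, N_Y=0, L=1


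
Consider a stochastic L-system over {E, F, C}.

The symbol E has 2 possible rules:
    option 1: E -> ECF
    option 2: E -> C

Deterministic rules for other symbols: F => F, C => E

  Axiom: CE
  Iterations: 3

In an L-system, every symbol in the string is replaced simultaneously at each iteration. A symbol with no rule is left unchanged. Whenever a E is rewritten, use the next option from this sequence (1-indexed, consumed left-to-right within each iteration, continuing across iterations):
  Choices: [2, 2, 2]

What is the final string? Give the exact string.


Answer: EC

Derivation:
Step 0: CE
Step 1: EC  (used choices [2])
Step 2: CE  (used choices [2])
Step 3: EC  (used choices [2])


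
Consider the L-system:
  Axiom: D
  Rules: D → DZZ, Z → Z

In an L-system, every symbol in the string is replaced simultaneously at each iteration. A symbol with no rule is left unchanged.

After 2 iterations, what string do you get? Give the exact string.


Step 0: D
Step 1: DZZ
Step 2: DZZZZ

Answer: DZZZZ


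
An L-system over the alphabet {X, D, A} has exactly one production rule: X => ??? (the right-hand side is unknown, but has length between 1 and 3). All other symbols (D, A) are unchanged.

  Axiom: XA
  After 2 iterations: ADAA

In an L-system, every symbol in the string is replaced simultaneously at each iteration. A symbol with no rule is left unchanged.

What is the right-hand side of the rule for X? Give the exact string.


Trying X => ADA:
  Step 0: XA
  Step 1: ADAA
  Step 2: ADAA
Matches the given result.

Answer: ADA


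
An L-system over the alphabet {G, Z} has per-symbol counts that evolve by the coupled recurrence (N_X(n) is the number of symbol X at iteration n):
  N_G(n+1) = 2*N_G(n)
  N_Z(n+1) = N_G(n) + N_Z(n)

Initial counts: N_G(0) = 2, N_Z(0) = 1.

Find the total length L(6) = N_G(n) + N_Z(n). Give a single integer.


Step 0: N_G=2, N_Z=1, L=3
Step 1: N_G=4, N_Z=3, L=7
Step 2: N_G=8, N_Z=7, L=15
Step 3: N_G=16, N_Z=15, L=31
Step 4: N_G=32, N_Z=31, L=63
Step 5: N_G=64, N_Z=63, L=127
Step 6: N_G=128, N_Z=127, L=255

Answer: 255


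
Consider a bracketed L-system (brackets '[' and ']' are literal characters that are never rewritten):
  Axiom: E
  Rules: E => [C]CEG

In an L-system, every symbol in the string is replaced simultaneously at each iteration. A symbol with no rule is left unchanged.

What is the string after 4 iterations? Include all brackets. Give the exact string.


Step 0: E
Step 1: [C]CEG
Step 2: [C]C[C]CEGG
Step 3: [C]C[C]C[C]CEGGG
Step 4: [C]C[C]C[C]C[C]CEGGGG

Answer: [C]C[C]C[C]C[C]CEGGGG


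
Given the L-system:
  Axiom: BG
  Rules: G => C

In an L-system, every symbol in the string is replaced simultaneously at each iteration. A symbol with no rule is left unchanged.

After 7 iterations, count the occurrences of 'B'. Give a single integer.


Step 0: BG  (1 'B')
Step 1: BC  (1 'B')
Step 2: BC  (1 'B')
Step 3: BC  (1 'B')
Step 4: BC  (1 'B')
Step 5: BC  (1 'B')
Step 6: BC  (1 'B')
Step 7: BC  (1 'B')

Answer: 1


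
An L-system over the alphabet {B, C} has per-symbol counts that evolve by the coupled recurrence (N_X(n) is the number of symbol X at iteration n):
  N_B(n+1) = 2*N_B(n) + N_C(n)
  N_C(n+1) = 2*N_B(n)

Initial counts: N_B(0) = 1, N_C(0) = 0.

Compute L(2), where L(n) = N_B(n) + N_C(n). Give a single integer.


Answer: 10

Derivation:
Step 0: N_B=1, N_C=0, L=1
Step 1: N_B=2, N_C=2, L=4
Step 2: N_B=6, N_C=4, L=10


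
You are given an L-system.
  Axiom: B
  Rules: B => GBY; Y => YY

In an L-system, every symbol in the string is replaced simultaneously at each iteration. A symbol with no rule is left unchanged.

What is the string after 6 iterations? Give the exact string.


Answer: GGGGGGBYYYYYYYYYYYYYYYYYYYYYYYYYYYYYYYYYYYYYYYYYYYYYYYYYYYYYYYYYYYYYYY

Derivation:
Step 0: B
Step 1: GBY
Step 2: GGBYYY
Step 3: GGGBYYYYYYY
Step 4: GGGGBYYYYYYYYYYYYYYY
Step 5: GGGGGBYYYYYYYYYYYYYYYYYYYYYYYYYYYYYYY
Step 6: GGGGGGBYYYYYYYYYYYYYYYYYYYYYYYYYYYYYYYYYYYYYYYYYYYYYYYYYYYYYYYYYYYYYYY


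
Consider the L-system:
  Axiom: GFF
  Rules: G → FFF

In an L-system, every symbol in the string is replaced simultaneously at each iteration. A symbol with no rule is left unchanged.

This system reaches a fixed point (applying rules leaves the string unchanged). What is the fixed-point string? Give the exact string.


Answer: FFFFF

Derivation:
Step 0: GFF
Step 1: FFFFF
Step 2: FFFFF  (unchanged — fixed point at step 1)


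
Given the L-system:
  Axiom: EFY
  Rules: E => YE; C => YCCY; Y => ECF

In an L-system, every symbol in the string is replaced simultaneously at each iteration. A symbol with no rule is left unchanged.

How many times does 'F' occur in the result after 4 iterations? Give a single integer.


Step 0: EFY  (1 'F')
Step 1: YEFECF  (2 'F')
Step 2: ECFYEFYEYCCYF  (3 'F')
Step 3: YEYCCYFECFYEFECFYEECFYCCYYCCYECFF  (7 'F')
Step 4: ECFYEECFYCCYYCCYECFFYEYCCYFECFYEFYEYCCYFECFYEYEYCCYFECFYCCYYCCYECFECFYCCYYCCYECFYEYCCYFF  (16 'F')

Answer: 16


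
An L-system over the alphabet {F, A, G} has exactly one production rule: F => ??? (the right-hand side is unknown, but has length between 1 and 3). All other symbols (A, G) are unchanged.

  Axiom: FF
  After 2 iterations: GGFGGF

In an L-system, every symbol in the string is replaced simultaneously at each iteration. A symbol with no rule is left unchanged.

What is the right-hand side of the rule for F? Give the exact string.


Answer: GF

Derivation:
Trying F => GF:
  Step 0: FF
  Step 1: GFGF
  Step 2: GGFGGF
Matches the given result.


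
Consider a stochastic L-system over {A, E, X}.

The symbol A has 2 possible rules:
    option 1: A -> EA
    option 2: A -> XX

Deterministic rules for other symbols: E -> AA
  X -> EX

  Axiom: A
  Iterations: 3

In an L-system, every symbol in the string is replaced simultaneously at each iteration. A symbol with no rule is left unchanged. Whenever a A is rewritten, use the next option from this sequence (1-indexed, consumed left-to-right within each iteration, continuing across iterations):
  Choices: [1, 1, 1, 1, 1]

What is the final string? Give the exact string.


Step 0: A
Step 1: EA  (used choices [1])
Step 2: AAEA  (used choices [1])
Step 3: EAEAAAEA  (used choices [1, 1, 1])

Answer: EAEAAAEA


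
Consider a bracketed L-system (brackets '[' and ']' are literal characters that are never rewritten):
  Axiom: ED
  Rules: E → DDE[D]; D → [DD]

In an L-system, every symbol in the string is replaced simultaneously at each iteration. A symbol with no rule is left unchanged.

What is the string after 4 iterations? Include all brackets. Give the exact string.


Answer: [[[DD][DD]][[DD][DD]]][[[DD][DD]][[DD][DD]]][[DD][DD]][[DD][DD]][DD][DD]DDE[D][[DD]][[[DD][DD]]][[[[DD][DD]][[DD][DD]]]][[[[DD][DD]][[DD][DD]]][[[DD][DD]][[DD][DD]]]]

Derivation:
Step 0: ED
Step 1: DDE[D][DD]
Step 2: [DD][DD]DDE[D][[DD]][[DD][DD]]
Step 3: [[DD][DD]][[DD][DD]][DD][DD]DDE[D][[DD]][[[DD][DD]]][[[DD][DD]][[DD][DD]]]
Step 4: [[[DD][DD]][[DD][DD]]][[[DD][DD]][[DD][DD]]][[DD][DD]][[DD][DD]][DD][DD]DDE[D][[DD]][[[DD][DD]]][[[[DD][DD]][[DD][DD]]]][[[[DD][DD]][[DD][DD]]][[[DD][DD]][[DD][DD]]]]


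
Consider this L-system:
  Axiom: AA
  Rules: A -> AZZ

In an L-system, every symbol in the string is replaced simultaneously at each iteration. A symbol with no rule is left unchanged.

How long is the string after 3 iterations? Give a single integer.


Step 0: length = 2
Step 1: length = 6
Step 2: length = 10
Step 3: length = 14

Answer: 14


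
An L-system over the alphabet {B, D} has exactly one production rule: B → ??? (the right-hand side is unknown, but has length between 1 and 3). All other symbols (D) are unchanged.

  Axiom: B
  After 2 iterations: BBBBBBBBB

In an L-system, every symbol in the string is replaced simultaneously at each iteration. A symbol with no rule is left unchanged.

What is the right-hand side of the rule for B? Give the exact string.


Trying B → BBB:
  Step 0: B
  Step 1: BBB
  Step 2: BBBBBBBBB
Matches the given result.

Answer: BBB


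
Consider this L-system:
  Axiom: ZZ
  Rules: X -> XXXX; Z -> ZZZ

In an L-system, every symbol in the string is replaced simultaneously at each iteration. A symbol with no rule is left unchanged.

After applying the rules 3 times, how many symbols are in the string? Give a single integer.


Answer: 54

Derivation:
Step 0: length = 2
Step 1: length = 6
Step 2: length = 18
Step 3: length = 54


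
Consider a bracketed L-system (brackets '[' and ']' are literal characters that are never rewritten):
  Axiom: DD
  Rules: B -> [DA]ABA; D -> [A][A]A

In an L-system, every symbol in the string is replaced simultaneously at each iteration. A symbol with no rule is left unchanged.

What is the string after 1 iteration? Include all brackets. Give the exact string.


Step 0: DD
Step 1: [A][A]A[A][A]A

Answer: [A][A]A[A][A]A


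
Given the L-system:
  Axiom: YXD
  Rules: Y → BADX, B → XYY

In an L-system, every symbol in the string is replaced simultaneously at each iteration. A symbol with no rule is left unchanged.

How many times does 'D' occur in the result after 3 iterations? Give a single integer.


Answer: 4

Derivation:
Step 0: YXD  (1 'D')
Step 1: BADXXD  (2 'D')
Step 2: XYYADXXD  (2 'D')
Step 3: XBADXBADXADXXD  (4 'D')


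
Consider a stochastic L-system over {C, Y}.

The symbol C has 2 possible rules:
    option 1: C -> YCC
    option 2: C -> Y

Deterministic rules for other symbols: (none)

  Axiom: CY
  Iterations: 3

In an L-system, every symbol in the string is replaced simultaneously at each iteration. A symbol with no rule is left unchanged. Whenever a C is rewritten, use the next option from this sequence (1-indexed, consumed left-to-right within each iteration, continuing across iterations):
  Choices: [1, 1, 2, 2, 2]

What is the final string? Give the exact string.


Step 0: CY
Step 1: YCCY  (used choices [1])
Step 2: YYCCYY  (used choices [1, 2])
Step 3: YYYYYY  (used choices [2, 2])

Answer: YYYYYY


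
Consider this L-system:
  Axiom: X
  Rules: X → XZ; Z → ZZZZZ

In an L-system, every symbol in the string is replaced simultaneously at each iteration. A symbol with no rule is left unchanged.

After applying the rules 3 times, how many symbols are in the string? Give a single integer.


Step 0: length = 1
Step 1: length = 2
Step 2: length = 7
Step 3: length = 32

Answer: 32


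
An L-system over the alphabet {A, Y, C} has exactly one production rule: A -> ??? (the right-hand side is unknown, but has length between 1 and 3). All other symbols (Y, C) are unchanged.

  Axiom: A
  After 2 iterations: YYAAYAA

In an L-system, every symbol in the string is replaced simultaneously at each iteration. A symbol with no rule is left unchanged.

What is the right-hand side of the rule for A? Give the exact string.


Answer: YAA

Derivation:
Trying A -> YAA:
  Step 0: A
  Step 1: YAA
  Step 2: YYAAYAA
Matches the given result.


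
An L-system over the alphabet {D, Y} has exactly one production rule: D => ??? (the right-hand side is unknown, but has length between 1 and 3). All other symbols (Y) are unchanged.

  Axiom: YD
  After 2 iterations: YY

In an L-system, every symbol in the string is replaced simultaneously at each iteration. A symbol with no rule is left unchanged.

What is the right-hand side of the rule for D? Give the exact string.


Answer: Y

Derivation:
Trying D => Y:
  Step 0: YD
  Step 1: YY
  Step 2: YY
Matches the given result.


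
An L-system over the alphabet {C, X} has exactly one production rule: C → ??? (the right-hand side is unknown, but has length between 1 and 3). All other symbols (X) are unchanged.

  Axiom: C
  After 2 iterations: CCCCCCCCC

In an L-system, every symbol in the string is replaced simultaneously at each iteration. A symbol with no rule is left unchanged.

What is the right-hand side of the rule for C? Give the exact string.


Trying C → CCC:
  Step 0: C
  Step 1: CCC
  Step 2: CCCCCCCCC
Matches the given result.

Answer: CCC


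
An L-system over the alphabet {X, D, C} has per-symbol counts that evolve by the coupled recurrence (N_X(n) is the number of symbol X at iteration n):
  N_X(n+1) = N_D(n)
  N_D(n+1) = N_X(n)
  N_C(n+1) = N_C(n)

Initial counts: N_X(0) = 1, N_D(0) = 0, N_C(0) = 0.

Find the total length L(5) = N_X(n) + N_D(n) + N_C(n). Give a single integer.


Answer: 1

Derivation:
Step 0: N_X=1, N_D=0, N_C=0, L=1
Step 1: N_X=0, N_D=1, N_C=0, L=1
Step 2: N_X=1, N_D=0, N_C=0, L=1
Step 3: N_X=0, N_D=1, N_C=0, L=1
Step 4: N_X=1, N_D=0, N_C=0, L=1
Step 5: N_X=0, N_D=1, N_C=0, L=1


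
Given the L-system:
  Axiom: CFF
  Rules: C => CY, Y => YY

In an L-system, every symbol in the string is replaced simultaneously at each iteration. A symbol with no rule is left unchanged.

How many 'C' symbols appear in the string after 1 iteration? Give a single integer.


Step 0: CFF  (1 'C')
Step 1: CYFF  (1 'C')

Answer: 1


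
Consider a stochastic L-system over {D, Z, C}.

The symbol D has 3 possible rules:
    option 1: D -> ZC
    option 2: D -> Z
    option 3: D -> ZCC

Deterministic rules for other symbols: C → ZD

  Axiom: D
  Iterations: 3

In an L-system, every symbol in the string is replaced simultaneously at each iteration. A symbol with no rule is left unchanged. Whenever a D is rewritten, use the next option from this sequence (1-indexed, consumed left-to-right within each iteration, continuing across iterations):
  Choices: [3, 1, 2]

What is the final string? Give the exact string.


Step 0: D
Step 1: ZCC  (used choices [3])
Step 2: ZZDZD  (used choices [])
Step 3: ZZZCZZ  (used choices [1, 2])

Answer: ZZZCZZ


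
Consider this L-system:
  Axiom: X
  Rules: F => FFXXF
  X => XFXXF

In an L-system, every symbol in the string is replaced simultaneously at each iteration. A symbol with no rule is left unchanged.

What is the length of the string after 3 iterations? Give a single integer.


Step 0: length = 1
Step 1: length = 5
Step 2: length = 25
Step 3: length = 125

Answer: 125


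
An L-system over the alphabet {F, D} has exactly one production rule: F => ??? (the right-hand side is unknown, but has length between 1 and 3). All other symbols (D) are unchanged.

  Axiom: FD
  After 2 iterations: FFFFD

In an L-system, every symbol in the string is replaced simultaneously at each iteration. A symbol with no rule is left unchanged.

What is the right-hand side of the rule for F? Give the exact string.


Answer: FF

Derivation:
Trying F => FF:
  Step 0: FD
  Step 1: FFD
  Step 2: FFFFD
Matches the given result.


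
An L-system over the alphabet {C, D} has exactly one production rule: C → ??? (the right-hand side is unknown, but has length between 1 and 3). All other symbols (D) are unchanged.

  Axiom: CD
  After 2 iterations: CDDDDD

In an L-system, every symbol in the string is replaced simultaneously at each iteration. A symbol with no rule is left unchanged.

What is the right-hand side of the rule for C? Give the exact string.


Trying C → CDD:
  Step 0: CD
  Step 1: CDDD
  Step 2: CDDDDD
Matches the given result.

Answer: CDD


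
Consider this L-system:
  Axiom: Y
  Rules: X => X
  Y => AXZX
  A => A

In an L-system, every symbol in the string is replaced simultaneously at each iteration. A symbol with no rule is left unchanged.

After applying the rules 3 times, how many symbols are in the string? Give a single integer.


Step 0: length = 1
Step 1: length = 4
Step 2: length = 4
Step 3: length = 4

Answer: 4


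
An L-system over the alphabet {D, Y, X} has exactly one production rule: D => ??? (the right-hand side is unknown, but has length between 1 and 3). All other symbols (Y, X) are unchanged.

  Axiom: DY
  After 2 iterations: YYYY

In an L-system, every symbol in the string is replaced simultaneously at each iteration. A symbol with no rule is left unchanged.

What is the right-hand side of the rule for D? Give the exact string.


Answer: YYY

Derivation:
Trying D => YYY:
  Step 0: DY
  Step 1: YYYY
  Step 2: YYYY
Matches the given result.


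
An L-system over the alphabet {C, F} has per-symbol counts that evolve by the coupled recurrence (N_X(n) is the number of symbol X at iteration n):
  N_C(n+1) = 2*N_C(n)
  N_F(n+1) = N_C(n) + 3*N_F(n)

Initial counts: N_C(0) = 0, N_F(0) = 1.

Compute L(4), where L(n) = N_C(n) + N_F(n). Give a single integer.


Answer: 81

Derivation:
Step 0: N_C=0, N_F=1, L=1
Step 1: N_C=0, N_F=3, L=3
Step 2: N_C=0, N_F=9, L=9
Step 3: N_C=0, N_F=27, L=27
Step 4: N_C=0, N_F=81, L=81


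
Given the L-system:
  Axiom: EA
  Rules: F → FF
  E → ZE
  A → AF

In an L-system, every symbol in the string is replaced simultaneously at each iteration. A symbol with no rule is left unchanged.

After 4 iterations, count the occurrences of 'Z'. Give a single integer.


Answer: 4

Derivation:
Step 0: EA  (0 'Z')
Step 1: ZEAF  (1 'Z')
Step 2: ZZEAFFF  (2 'Z')
Step 3: ZZZEAFFFFFFF  (3 'Z')
Step 4: ZZZZEAFFFFFFFFFFFFFFF  (4 'Z')


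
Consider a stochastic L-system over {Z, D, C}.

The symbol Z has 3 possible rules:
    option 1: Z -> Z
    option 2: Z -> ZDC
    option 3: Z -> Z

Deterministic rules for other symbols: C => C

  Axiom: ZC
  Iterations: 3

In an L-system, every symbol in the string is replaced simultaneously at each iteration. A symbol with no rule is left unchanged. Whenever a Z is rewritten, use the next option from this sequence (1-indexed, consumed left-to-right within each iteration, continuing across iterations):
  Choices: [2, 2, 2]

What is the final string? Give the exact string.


Step 0: ZC
Step 1: ZDCC  (used choices [2])
Step 2: ZDCDCC  (used choices [2])
Step 3: ZDCDCDCC  (used choices [2])

Answer: ZDCDCDCC


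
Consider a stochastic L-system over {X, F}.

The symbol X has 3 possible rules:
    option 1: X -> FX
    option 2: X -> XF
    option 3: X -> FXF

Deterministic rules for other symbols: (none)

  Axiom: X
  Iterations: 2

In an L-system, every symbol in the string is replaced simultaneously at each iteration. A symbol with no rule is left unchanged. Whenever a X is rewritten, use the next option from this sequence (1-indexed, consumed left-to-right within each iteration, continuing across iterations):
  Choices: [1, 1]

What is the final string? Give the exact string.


Step 0: X
Step 1: FX  (used choices [1])
Step 2: FFX  (used choices [1])

Answer: FFX


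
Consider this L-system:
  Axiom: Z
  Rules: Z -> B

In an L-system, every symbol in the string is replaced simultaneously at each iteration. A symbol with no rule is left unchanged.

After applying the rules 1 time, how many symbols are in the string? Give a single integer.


Step 0: length = 1
Step 1: length = 1

Answer: 1


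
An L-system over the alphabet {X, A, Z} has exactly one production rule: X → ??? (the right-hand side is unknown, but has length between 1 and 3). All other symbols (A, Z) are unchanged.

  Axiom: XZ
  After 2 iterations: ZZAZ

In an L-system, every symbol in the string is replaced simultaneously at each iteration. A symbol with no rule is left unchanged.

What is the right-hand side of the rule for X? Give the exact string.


Trying X → ZZA:
  Step 0: XZ
  Step 1: ZZAZ
  Step 2: ZZAZ
Matches the given result.

Answer: ZZA


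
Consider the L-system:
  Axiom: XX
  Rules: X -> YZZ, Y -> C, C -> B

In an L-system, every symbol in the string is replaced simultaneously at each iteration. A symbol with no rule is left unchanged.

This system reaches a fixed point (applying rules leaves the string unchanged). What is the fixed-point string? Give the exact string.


Answer: BZZBZZ

Derivation:
Step 0: XX
Step 1: YZZYZZ
Step 2: CZZCZZ
Step 3: BZZBZZ
Step 4: BZZBZZ  (unchanged — fixed point at step 3)
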